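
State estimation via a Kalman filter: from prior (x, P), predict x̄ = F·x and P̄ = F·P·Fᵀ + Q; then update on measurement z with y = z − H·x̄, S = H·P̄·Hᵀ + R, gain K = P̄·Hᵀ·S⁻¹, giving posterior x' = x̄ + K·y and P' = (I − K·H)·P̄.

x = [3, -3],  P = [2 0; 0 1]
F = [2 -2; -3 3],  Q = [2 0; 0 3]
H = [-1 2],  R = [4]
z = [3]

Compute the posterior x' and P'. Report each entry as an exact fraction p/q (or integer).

x̄ = F·x = [12, -18]
P̄ = F·P·Fᵀ + Q = [14 -18; -18 30]
y = z − H·x̄ = [51]
S = H·P̄·Hᵀ + R = [210]
K = P̄·Hᵀ·S⁻¹ = [-5/21; 13/35]
x' = x̄ + K·y = [-1/7, 33/35]
P' = (I − K·H)·P̄ = [44/21 4/7; 4/7 36/35]

x' = [-1/7, 33/35]
P' = [44/21 4/7; 4/7 36/35]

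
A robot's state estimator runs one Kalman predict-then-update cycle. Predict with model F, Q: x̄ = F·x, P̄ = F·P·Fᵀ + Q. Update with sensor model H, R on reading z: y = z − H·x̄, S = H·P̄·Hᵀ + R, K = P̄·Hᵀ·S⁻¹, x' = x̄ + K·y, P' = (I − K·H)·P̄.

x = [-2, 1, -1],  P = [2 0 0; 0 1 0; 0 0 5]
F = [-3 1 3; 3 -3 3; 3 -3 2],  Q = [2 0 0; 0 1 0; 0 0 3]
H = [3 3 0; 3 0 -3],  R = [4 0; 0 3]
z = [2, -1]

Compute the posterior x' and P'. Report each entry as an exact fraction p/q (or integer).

x̄ = F·x = [4, -12, -11]
P̄ = F·P·Fᵀ + Q = [66 24 9; 24 73 57; 9 57 50]
y = z − H·x̄ = [26, -46]
S = H·P̄·Hᵀ + R = [1687 216; 216 885]
K = P̄·Hᵀ·S⁻¹ = [67338/482113 76719/482113; 92973/482113 -76623/482113; 67266/482113 -83423/482113]
x' = x̄ + K·y = [150166/482113, 156600/482113, 283131/482113]
P' = (I − K·H)·P̄ = [519249/482113 -429465/482113 442530/482113; -429465/482113 553429/482113 -352842/482113; 442530/482113 -352842/482113 525953/482113]

x' = [150166/482113, 156600/482113, 283131/482113]
P' = [519249/482113 -429465/482113 442530/482113; -429465/482113 553429/482113 -352842/482113; 442530/482113 -352842/482113 525953/482113]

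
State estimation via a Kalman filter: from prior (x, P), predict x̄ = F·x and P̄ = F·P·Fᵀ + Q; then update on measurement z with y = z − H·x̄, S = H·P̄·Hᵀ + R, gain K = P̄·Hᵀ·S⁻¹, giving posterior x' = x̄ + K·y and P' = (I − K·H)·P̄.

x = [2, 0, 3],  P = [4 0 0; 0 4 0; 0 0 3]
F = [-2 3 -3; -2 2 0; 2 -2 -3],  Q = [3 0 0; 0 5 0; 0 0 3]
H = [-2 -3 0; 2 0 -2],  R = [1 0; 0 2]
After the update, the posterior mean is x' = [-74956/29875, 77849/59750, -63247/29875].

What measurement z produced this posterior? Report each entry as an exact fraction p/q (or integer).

x̄ = F·x = [-13, -4, -5]
P̄ = F·P·Fᵀ + Q = [82 40 -13; 40 37 -32; -13 -32 62]
S = H·P̄·Hᵀ + R = [1142 -812; -812 682]
K = P̄·Hᵀ·S⁻¹ = [-9852/29875 -3407/29875; -6667/59750 2339/29875; -9649/29875 -18059/29875]
x' − x̄ = [313419/29875, 316849/59750, 86128/29875] = K·y
y = (KᵀK)⁻¹·Kᵀ·(x' − x̄) = [-37, 15]
z = y + H·x̄ = [-37, 15] + [38, -16] = [1, -1]

z = [1, -1]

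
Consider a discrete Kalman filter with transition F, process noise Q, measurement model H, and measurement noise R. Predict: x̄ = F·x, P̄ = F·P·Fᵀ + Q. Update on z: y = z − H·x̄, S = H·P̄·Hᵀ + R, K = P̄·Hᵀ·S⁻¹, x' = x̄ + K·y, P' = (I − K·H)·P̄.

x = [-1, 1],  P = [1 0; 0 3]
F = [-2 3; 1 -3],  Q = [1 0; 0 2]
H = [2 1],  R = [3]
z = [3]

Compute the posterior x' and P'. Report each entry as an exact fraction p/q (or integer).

x̄ = F·x = [5, -4]
P̄ = F·P·Fᵀ + Q = [32 -29; -29 30]
y = z − H·x̄ = [-3]
S = H·P̄·Hᵀ + R = [45]
K = P̄·Hᵀ·S⁻¹ = [7/9; -28/45]
x' = x̄ + K·y = [8/3, -32/15]
P' = (I − K·H)·P̄ = [43/9 -65/9; -65/9 566/45]

x' = [8/3, -32/15]
P' = [43/9 -65/9; -65/9 566/45]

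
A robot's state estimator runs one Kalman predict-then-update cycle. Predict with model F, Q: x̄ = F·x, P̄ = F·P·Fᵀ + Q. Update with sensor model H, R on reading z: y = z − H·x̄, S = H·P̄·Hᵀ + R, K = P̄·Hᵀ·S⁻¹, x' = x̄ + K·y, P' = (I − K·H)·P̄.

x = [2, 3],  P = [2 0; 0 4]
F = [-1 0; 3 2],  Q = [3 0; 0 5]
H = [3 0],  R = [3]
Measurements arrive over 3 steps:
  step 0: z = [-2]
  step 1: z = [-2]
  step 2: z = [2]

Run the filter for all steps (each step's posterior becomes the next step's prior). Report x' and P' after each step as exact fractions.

step 0: x' = [-3/4, 21/2], P' = [5/16 -3/8; -3/8 129/4]
step 1: x' = [-94/175, 3294/175], P' = [53/175 -3/175; -3/175 23153/175]
step 2: x' = [1250/1909, 68730/1909], P' = [578/1909 -153/1909; -153/1909 1024219/1909]

step 0: x̄ = F·x = [-2, 12]
step 0: P̄ = F·P·Fᵀ + Q = [5 -6; -6 39]
step 0: y = z − H·x̄ = [4]
step 0: S = H·P̄·Hᵀ + R = [48]
step 0: K = P̄·Hᵀ·S⁻¹ = [5/16; -3/8]
step 0: x' = x̄ + K·y = [-3/4, 21/2]
step 0: P' = (I − K·H)·P̄ = [5/16 -3/8; -3/8 129/4]
step 1: x̄ = F·x = [3/4, 75/4]
step 1: P̄ = F·P·Fᵀ + Q = [53/16 -3/16; -3/16 2117/16]
step 1: y = z − H·x̄ = [-17/4]
step 1: S = H·P̄·Hᵀ + R = [525/16]
step 1: K = P̄·Hᵀ·S⁻¹ = [53/175; -3/175]
step 1: x' = x̄ + K·y = [-94/175, 3294/175]
step 1: P' = (I − K·H)·P̄ = [53/175 -3/175; -3/175 23153/175]
step 2: x̄ = F·x = [94/175, 6306/175]
step 2: P̄ = F·P·Fᵀ + Q = [578/175 -153/175; -153/175 93928/175]
step 2: y = z − H·x̄ = [68/175]
step 2: S = H·P̄·Hᵀ + R = [5727/175]
step 2: K = P̄·Hᵀ·S⁻¹ = [578/1909; -153/1909]
step 2: x' = x̄ + K·y = [1250/1909, 68730/1909]
step 2: P' = (I − K·H)·P̄ = [578/1909 -153/1909; -153/1909 1024219/1909]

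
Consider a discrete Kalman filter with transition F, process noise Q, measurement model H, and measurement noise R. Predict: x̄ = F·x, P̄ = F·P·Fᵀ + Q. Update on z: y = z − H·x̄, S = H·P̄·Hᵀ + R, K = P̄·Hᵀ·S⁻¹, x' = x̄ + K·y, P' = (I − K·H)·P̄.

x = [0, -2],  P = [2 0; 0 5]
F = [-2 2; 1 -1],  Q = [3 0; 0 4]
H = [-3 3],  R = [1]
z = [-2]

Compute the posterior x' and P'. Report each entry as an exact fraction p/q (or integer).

x' = [176/631, -238/631]
P' = [1336/631 1291/631; 1291/631 1316/631]

x̄ = F·x = [-4, 2]
P̄ = F·P·Fᵀ + Q = [31 -14; -14 11]
y = z − H·x̄ = [-20]
S = H·P̄·Hᵀ + R = [631]
K = P̄·Hᵀ·S⁻¹ = [-135/631; 75/631]
x' = x̄ + K·y = [176/631, -238/631]
P' = (I − K·H)·P̄ = [1336/631 1291/631; 1291/631 1316/631]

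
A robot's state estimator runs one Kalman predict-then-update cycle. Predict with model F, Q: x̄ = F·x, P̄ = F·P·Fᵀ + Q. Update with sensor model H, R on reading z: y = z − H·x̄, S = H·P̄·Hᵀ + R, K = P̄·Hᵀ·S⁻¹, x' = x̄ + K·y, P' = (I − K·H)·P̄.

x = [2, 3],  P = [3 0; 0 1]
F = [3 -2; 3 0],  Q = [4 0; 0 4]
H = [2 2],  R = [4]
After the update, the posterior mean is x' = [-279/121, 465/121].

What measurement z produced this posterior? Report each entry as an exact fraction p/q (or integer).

x̄ = F·x = [0, 6]
P̄ = F·P·Fᵀ + Q = [35 27; 27 31]
S = H·P̄·Hᵀ + R = [484]
K = P̄·Hᵀ·S⁻¹ = [31/121; 29/121]
x' − x̄ = [-279/121, -261/121] = K·y
y = (KᵀK)⁻¹·Kᵀ·(x' − x̄) = [-9]
z = y + H·x̄ = [-9] + [12] = [3]

z = [3]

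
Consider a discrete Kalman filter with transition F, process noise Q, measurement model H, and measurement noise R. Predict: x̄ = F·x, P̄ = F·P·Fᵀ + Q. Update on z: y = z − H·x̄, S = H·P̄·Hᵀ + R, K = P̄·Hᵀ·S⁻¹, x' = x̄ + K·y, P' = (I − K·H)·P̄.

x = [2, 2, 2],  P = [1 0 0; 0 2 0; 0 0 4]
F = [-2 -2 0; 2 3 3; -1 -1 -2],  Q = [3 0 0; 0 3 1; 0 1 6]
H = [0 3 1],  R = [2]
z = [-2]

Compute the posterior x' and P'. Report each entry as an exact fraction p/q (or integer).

x̄ = F·x = [-8, 16, -8]
P̄ = F·P·Fᵀ + Q = [15 -16 6; -16 61 -31; 6 -31 25]
y = z − H·x̄ = [-42]
S = H·P̄·Hᵀ + R = [390]
K = P̄·Hᵀ·S⁻¹ = [-7/65; 76/195; -34/195]
x' = x̄ + K·y = [-226/65, -24/65, -44/65]
P' = (I − K·H)·P̄ = [681/65 24/65 -86/65; 24/65 343/195 -877/195; -86/65 -877/195 2563/195]

x' = [-226/65, -24/65, -44/65]
P' = [681/65 24/65 -86/65; 24/65 343/195 -877/195; -86/65 -877/195 2563/195]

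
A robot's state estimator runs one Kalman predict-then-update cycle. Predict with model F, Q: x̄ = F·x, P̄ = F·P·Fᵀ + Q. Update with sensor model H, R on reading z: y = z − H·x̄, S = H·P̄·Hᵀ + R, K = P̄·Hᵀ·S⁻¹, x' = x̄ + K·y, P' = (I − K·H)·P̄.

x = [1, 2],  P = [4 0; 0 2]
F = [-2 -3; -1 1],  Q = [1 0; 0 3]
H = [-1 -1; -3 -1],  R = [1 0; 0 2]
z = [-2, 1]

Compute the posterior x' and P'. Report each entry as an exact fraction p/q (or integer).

x̄ = F·x = [-8, 1]
P̄ = F·P·Fᵀ + Q = [35 2; 2 9]
y = z − H·x̄ = [-9, -22]
S = H·P̄·Hᵀ + R = [49 122; 122 338]
K = P̄·Hᵀ·S⁻¹ = [274/839 -729/1678; -944/839 607/1678]
x' = x̄ + K·y = [-1159/839, 2658/839]
P' = (I − K·H)·P̄ = [1003/1678 -1551/1678; -1551/1678 3439/1678]

x' = [-1159/839, 2658/839]
P' = [1003/1678 -1551/1678; -1551/1678 3439/1678]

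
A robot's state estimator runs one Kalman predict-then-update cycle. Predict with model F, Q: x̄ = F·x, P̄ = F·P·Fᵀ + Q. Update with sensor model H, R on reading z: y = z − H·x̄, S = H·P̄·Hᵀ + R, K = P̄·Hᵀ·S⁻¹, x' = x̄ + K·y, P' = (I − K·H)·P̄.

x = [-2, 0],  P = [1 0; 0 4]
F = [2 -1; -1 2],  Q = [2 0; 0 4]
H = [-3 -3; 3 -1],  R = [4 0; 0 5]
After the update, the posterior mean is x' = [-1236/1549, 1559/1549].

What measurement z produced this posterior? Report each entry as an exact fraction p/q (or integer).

x̄ = F·x = [-4, 2]
P̄ = F·P·Fᵀ + Q = [10 -10; -10 21]
S = H·P̄·Hᵀ + R = [103 33; 33 176]
K = P̄·Hᵀ·S⁻¹ = [-120/1549 4120/17039; -375/1549 -4164/17039]
x' − x̄ = [4960/1549, -1539/1549] = K·y
y = (KᵀK)⁻¹·Kᵀ·(x' − x̄) = [-7, 11]
z = y + H·x̄ = [-7, 11] + [6, -14] = [-1, -3]

z = [-1, -3]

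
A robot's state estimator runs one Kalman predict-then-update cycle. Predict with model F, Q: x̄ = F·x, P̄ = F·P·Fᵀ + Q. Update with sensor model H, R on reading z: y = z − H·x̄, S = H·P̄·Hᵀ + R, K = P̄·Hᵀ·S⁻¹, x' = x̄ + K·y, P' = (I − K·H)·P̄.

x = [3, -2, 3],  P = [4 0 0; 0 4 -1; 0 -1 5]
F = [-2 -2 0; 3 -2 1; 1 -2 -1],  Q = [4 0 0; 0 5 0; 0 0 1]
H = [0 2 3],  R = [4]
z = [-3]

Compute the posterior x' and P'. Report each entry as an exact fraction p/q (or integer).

x̄ = F·x = [-2, 16, 4]
P̄ = F·P·Fᵀ + Q = [36 -6 6; -6 66 23; 6 23 22]
y = z − H·x̄ = [-47]
S = H·P̄·Hᵀ + R = [742]
K = P̄·Hᵀ·S⁻¹ = [3/371; 201/742; 8/53]
x' = x̄ + K·y = [-883/371, 2425/742, -164/53]
P' = (I − K·H)·P̄ = [13338/371 -2829/371 270/53; -2829/371 8571/742 -389/53; 270/53 -389/53 270/53]

x' = [-883/371, 2425/742, -164/53]
P' = [13338/371 -2829/371 270/53; -2829/371 8571/742 -389/53; 270/53 -389/53 270/53]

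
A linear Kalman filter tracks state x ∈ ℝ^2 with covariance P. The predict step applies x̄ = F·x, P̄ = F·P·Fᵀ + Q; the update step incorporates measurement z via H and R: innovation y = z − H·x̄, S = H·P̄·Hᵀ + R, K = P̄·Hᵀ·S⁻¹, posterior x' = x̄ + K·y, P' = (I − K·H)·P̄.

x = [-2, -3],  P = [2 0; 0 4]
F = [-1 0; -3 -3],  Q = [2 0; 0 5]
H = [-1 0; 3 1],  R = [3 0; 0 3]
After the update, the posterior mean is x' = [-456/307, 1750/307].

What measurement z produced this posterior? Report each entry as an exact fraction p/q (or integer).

x̄ = F·x = [2, 15]
P̄ = F·P·Fᵀ + Q = [4 6; 6 59]
S = H·P̄·Hᵀ + R = [7 -18; -18 134]
K = P̄·Hᵀ·S⁻¹ = [-106/307 27/307; 291/307 431/614]
x' − x̄ = [-1070/307, -2855/307] = K·y
y = (KᵀK)⁻¹·Kᵀ·(x' − x̄) = [5, -20]
z = y + H·x̄ = [5, -20] + [-2, 21] = [3, 1]

z = [3, 1]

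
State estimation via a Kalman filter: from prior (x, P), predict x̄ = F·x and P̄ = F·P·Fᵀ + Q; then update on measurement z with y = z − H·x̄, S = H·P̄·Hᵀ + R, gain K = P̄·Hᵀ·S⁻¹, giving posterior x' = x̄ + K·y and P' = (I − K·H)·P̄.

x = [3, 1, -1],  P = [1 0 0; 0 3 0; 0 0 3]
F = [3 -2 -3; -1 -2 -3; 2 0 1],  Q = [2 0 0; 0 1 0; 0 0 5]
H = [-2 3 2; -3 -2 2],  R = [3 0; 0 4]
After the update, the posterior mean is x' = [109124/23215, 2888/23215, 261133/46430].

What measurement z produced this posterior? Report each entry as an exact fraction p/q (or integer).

z = [3, -3]

x̄ = F·x = [10, -2, 5]
P̄ = F·P·Fᵀ + Q = [50 36 -3; 36 41 -11; -3 -11 12]
S = H·P̄·Hᵀ + R = [80 -70; -70 1222]
K = P̄·Hᵀ·S⁻¹ = [-3379/23215 -905/4643; 10299/46430 -1493/9286; 46/23215 419/9286]
x' − x̄ = [-123026/23215, 49318/23215, 28983/46430] = K·y
y = (KᵀK)⁻¹·Kᵀ·(x' − x̄) = [19, 13]
z = y + H·x̄ = [19, 13] + [-16, -16] = [3, -3]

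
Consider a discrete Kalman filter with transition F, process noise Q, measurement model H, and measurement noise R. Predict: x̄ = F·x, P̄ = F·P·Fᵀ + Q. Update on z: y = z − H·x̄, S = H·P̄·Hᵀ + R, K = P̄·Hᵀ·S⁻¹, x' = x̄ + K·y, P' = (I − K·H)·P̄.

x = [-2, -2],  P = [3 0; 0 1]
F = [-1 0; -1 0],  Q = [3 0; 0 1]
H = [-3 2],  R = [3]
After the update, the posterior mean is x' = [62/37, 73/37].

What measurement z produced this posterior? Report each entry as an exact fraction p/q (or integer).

z = [-1]

x̄ = F·x = [2, 2]
P̄ = F·P·Fᵀ + Q = [6 3; 3 4]
S = H·P̄·Hᵀ + R = [37]
K = P̄·Hᵀ·S⁻¹ = [-12/37; -1/37]
x' − x̄ = [-12/37, -1/37] = K·y
y = (KᵀK)⁻¹·Kᵀ·(x' − x̄) = [1]
z = y + H·x̄ = [1] + [-2] = [-1]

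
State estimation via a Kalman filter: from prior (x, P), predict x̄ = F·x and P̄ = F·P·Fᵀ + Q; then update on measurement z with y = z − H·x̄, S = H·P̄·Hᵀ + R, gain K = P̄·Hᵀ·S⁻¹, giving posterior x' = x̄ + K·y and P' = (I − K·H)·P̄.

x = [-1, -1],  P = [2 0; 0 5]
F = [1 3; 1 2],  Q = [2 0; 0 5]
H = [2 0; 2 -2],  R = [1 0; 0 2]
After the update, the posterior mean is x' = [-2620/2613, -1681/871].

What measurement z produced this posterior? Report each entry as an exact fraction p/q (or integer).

x̄ = F·x = [-4, -3]
P̄ = F·P·Fᵀ + Q = [49 32; 32 27]
S = H·P̄·Hᵀ + R = [197 68; 68 50]
K = P̄·Hᵀ·S⁻¹ = [1294/2613 17/2613; 420/871 -397/871]
x' − x̄ = [7832/2613, 932/871] = K·y
y = (KᵀK)⁻¹·Kᵀ·(x' − x̄) = [6, 4]
z = y + H·x̄ = [6, 4] + [-8, -2] = [-2, 2]

z = [-2, 2]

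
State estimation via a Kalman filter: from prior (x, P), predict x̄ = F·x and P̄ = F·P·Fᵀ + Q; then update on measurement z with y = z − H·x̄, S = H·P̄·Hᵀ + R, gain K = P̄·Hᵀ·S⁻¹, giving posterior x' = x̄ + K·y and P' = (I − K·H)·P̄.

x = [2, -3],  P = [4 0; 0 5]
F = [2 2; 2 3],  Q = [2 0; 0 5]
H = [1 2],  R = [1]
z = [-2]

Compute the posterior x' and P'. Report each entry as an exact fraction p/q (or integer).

x̄ = F·x = [-2, -5]
P̄ = F·P·Fᵀ + Q = [38 46; 46 66]
y = z − H·x̄ = [10]
S = H·P̄·Hᵀ + R = [487]
K = P̄·Hᵀ·S⁻¹ = [130/487; 178/487]
x' = x̄ + K·y = [326/487, -655/487]
P' = (I − K·H)·P̄ = [1606/487 -738/487; -738/487 458/487]

x' = [326/487, -655/487]
P' = [1606/487 -738/487; -738/487 458/487]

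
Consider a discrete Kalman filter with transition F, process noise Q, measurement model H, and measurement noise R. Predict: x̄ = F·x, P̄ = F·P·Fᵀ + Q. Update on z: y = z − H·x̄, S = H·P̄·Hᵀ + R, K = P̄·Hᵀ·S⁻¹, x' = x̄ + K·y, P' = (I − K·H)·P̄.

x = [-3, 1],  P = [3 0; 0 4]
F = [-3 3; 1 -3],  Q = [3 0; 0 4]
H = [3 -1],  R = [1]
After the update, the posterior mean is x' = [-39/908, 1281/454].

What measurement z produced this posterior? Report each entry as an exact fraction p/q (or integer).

x̄ = F·x = [12, -6]
P̄ = F·P·Fᵀ + Q = [66 -45; -45 43]
S = H·P̄·Hᵀ + R = [908]
K = P̄·Hᵀ·S⁻¹ = [243/908; -89/454]
x' − x̄ = [-10935/908, 4005/454] = K·y
y = (KᵀK)⁻¹·Kᵀ·(x' − x̄) = [-45]
z = y + H·x̄ = [-45] + [42] = [-3]

z = [-3]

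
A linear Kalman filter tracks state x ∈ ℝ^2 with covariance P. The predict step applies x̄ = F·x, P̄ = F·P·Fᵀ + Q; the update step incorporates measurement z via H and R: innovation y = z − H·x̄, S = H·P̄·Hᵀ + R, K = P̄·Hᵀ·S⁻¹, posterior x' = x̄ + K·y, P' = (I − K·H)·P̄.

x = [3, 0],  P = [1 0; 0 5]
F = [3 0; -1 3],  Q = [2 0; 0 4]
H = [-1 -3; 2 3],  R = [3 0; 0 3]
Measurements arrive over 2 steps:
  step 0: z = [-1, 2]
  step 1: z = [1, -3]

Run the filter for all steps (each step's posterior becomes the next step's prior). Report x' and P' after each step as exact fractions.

step 0: x' = [9670/2527, -3573/2527], P' = [9771/2527 -4878/2527; -4878/2527 2855/2527]
step 1: x' = [537640/2400541, -1778963/2400541], P' = [11671233/2400541 -5915772/2400541; -5915772/2400541 3389041/2400541]

step 0: x̄ = F·x = [9, -3]
step 0: P̄ = F·P·Fᵀ + Q = [11 -3; -3 50]
step 0: y = z − H·x̄ = [-1, -7]
step 0: S = H·P̄·Hᵀ + R = [446 -445; -445 461]
step 0: K = P̄·Hᵀ·S⁻¹ = [1621/2527 1636/2527; -1229/2527 -397/2527]
step 0: x' = x̄ + K·y = [9670/2527, -3573/2527]
step 0: P' = (I − K·H)·P̄ = [9771/2527 -4878/2527; -4878/2527 2855/2527]
step 1: x̄ = F·x = [29010/2527, -20389/2527]
step 1: P̄ = F·P·Fᵀ + Q = [92993/2527 -73215/2527; -73215/2527 74842/2527]
step 1: y = z − H·x̄ = [-29630/2527, -4434/2527]
step 1: S = H·P̄·Hᵀ + R = [334862/2527 -200629/2527; -200629/2527 174551/2527]
step 1: K = P̄·Hᵀ·S⁻¹ = [155797/184657 169550/218231; -109009/184657 -50437/218231]
step 1: x' = x̄ + K·y = [537640/2400541, -1778963/2400541]
step 1: P' = (I − K·H)·P̄ = [11671233/2400541 -5915772/2400541; -5915772/2400541 3389041/2400541]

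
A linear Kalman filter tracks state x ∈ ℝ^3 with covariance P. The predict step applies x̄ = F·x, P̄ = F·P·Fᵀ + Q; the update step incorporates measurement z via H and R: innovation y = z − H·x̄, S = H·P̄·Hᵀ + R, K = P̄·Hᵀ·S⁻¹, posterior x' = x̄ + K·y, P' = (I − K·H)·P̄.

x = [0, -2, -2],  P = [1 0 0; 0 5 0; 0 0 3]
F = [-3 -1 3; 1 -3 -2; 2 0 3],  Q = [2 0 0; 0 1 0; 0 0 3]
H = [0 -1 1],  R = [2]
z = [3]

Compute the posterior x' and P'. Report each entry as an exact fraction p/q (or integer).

x' = [5/127, -155/127, 188/127]
P' = [4732/127 1263/127 1317/127; 1263/127 1868/127 1718/127; 1317/127 1718/127 1818/127]

x̄ = F·x = [-4, 10, -6]
P̄ = F·P·Fᵀ + Q = [43 -6 21; -6 59 -16; 21 -16 34]
y = z − H·x̄ = [19]
S = H·P̄·Hᵀ + R = [127]
K = P̄·Hᵀ·S⁻¹ = [27/127; -75/127; 50/127]
x' = x̄ + K·y = [5/127, -155/127, 188/127]
P' = (I − K·H)·P̄ = [4732/127 1263/127 1317/127; 1263/127 1868/127 1718/127; 1317/127 1718/127 1818/127]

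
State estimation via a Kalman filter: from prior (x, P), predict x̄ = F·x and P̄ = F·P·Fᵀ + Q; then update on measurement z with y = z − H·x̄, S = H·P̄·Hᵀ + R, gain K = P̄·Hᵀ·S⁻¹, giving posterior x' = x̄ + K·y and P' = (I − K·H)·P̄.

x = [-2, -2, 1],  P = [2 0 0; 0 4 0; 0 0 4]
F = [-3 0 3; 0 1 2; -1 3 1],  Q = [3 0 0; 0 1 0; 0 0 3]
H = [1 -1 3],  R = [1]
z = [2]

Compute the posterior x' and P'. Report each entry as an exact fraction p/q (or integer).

x' = [1995/212, 63/212, -503/212]
P' = [16599/424 4695/424 -3939/424; 4695/424 4935/424 101/424; -3939/424 101/424 1391/424]

x̄ = F·x = [9, 0, -3]
P̄ = F·P·Fᵀ + Q = [57 24 18; 24 21 20; 18 20 45]
y = z − H·x̄ = [2]
S = H·P̄·Hᵀ + R = [424]
K = P̄·Hᵀ·S⁻¹ = [87/424; 63/424; 133/424]
x' = x̄ + K·y = [1995/212, 63/212, -503/212]
P' = (I − K·H)·P̄ = [16599/424 4695/424 -3939/424; 4695/424 4935/424 101/424; -3939/424 101/424 1391/424]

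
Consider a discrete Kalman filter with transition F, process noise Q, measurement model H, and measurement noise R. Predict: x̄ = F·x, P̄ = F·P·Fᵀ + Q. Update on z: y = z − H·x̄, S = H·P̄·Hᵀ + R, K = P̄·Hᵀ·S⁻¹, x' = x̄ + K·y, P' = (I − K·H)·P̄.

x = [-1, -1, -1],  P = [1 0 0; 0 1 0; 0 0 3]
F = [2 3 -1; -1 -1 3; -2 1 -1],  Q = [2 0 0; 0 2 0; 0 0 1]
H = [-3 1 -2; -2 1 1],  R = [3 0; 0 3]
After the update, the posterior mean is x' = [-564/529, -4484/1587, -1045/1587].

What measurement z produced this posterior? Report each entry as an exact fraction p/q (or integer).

z = [2, -2]

x̄ = F·x = [-4, -1, 2]
P̄ = F·P·Fᵀ + Q = [18 -14 2; -14 31 -8; 2 -8 9]
S = H·P̄·Hᵀ + R = [372 201; 201 147]
K = P̄·Hᵀ·S⁻¹ = [-104/1587 -376/1587; 944/4761 361/4761; -1367/4761 1772/4761]
x' − x̄ = [1552/529, -2897/1587, -4219/1587] = K·y
y = (KᵀK)⁻¹·Kᵀ·(x' − x̄) = [-5, -11]
z = y + H·x̄ = [-5, -11] + [7, 9] = [2, -2]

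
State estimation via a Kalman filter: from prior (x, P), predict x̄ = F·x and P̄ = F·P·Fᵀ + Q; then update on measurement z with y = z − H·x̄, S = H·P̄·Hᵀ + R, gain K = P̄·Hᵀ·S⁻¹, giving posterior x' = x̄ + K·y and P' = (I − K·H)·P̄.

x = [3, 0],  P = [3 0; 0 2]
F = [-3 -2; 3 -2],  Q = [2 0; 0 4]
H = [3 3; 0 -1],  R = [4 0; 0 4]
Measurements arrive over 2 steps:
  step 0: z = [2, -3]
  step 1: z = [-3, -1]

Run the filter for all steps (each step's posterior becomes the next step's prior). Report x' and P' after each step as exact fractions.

step 0: x' = [-17847/5639, 21309/5639], P' = [21936/5639 -19628/5639; -19628/5639 19788/5639]
step 1: x' = [-1810611/1161389, 605662/1161389], P' = [3126109/1161389 -2849091/1161389; -2849091/1161389 3057289/1161389]

step 0: x̄ = F·x = [-9, 9]
step 0: P̄ = F·P·Fᵀ + Q = [37 -19; -19 39]
step 0: y = z − H·x̄ = [2, 6]
step 0: S = H·P̄·Hᵀ + R = [346 -60; -60 43]
step 0: K = P̄·Hᵀ·S⁻¹ = [1731/5639 4907/5639; 120/5639 -4947/5639]
step 0: x' = x̄ + K·y = [-17847/5639, 21309/5639]
step 0: P' = (I − K·H)·P̄ = [21936/5639 -19628/5639; -19628/5639 19788/5639]
step 1: x̄ = F·x = [10923/5639, -96159/5639]
step 1: P̄ = F·P·Fᵀ + Q = [52318/5639 -118272/5639; -118272/5639 534668/5639]
step 1: y = z − H·x̄ = [238791/5639, -101798/5639]
step 1: S = H·P̄·Hᵀ + R = [3176534/5639 -1249188/5639; -1249188/5639 557224/5639]
step 1: K = P̄·Hᵀ·S⁻¹ = [415527/2322778 2849091/4645556; 312297/2322778 -3057289/4645556]
step 1: x' = x̄ + K·y = [-1810611/1161389, 605662/1161389]
step 1: P' = (I − K·H)·P̄ = [3126109/1161389 -2849091/1161389; -2849091/1161389 3057289/1161389]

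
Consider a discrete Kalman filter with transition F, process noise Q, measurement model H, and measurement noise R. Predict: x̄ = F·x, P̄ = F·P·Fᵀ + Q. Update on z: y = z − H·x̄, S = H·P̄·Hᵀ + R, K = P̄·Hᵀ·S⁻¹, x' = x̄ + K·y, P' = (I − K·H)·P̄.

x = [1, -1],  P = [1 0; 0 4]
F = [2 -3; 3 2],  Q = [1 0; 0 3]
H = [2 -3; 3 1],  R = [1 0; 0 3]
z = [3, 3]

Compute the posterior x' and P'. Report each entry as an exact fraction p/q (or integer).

x' = [16673/14556, -553/2426]
P' = [23195/101892 293/2426; 293/2426 207/1213]

x̄ = F·x = [5, 1]
P̄ = F·P·Fᵀ + Q = [41 -18; -18 28]
y = z − H·x̄ = [-4, -13]
S = H·P̄·Hᵀ + R = [633 288; 288 292]
K = P̄·Hᵀ·S⁻¹ = [2368/25473 9099/33964; -328/1213 431/2426]
x' = x̄ + K·y = [16673/14556, -553/2426]
P' = (I − K·H)·P̄ = [23195/101892 293/2426; 293/2426 207/1213]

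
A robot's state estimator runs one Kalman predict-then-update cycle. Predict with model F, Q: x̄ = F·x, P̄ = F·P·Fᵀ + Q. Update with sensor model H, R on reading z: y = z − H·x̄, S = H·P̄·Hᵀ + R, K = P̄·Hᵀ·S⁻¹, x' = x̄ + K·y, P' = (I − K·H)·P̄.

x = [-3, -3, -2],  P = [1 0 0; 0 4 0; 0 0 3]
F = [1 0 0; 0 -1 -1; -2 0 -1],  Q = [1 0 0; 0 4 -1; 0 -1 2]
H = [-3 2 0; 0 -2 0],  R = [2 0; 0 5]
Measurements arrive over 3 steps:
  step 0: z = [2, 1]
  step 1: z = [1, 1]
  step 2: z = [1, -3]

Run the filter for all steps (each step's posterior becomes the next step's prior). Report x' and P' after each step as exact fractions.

step 0: x̄ = F·x = [-3, 5, 8]
step 0: P̄ = F·P·Fᵀ + Q = [2 0 -2; 0 11 2; -2 2 9]
step 0: y = z − H·x̄ = [-17, 11]
step 0: S = H·P̄·Hᵀ + R = [64 -44; -44 49]
step 0: K = P̄·Hᵀ·S⁻¹ = [-49/200 -11/50; 11/120 -11/30; 157/600 23/150]
step 0: x' = x̄ + K·y = [-251/200, -71/120, 3143/600]
step 0: P' = (I − K·H)·P̄ = [53/100 11/20 -43/100; 11/20 11/12 -23/60; -43/100 -23/60 2099/300]
step 1: x̄ = F·x = [-251/200, -697/150, -1637/600]
step 1: P̄ = F·P·Fᵀ + Q = [153/100 -3/25 -63/100; -3/25 836/75 439/75; -63/100 439/75 2819/300]
step 1: y = z − H·x̄ = [3917/600, -622/75]
step 1: S = H·P̄·Hᵀ + R = [18539/300 -3398/75; -3398/75 3719/75]
step 1: K = P̄·Hᵀ·S⁻¹ = [-68589/303479 -61200/303479; 33980/303479 -105392/303479; 43147/303479 -32224/303479]
step 1: x' = x̄ + K·y = [-321086/303479, -314282/303479, -558139/606958]
step 1: P' = (I − K·H)·P̄ = [147726/303479 153000/303479 24942/303479; 153000/303479 263480/303479 80560/303479; 24942/303479 80560/303479 1887800/303479]
step 2: x̄ = F·x = [-321086/303479, 25249/12914, 1842483/606958]
step 2: P̄ = F·P·Fᵀ + Q = [451205/303479 -3786/6457 -320394/303479; -3786/6457 75028/6457 42995/6457; -320394/303479 42995/6457 3185430/303479]
step 2: y = z − H·x̄ = [-167862/27589, 5878/6457]
step 2: S = H·P̄·Hᵀ + R = [1900761/27589 -29348/587; -29348/587 332397/6457]
step 2: K = P̄·Hᵀ·S⁻¹ = [-70209543/317738527 -60950280/317738527; 37932290/317738527 -106598336/317738527; 55469632/317738527 -28325122/317738527]
step 2: x' = x̄ + K·y = [35523956/317738527, 586794111/635477054, 1202488291/635477054]
step 2: P' = (I − K·H)·P̄ = [148390162/317738527 152375700/317738527 10228782/317738527; 152375700/317738527 266495840/317738527 70812805/317738527; 10228782/317738527 70812805/317738527 2043496954/317738527]

step 0: x' = [-251/200, -71/120, 3143/600], P' = [53/100 11/20 -43/100; 11/20 11/12 -23/60; -43/100 -23/60 2099/300]
step 1: x' = [-321086/303479, -314282/303479, -558139/606958], P' = [147726/303479 153000/303479 24942/303479; 153000/303479 263480/303479 80560/303479; 24942/303479 80560/303479 1887800/303479]
step 2: x' = [35523956/317738527, 586794111/635477054, 1202488291/635477054], P' = [148390162/317738527 152375700/317738527 10228782/317738527; 152375700/317738527 266495840/317738527 70812805/317738527; 10228782/317738527 70812805/317738527 2043496954/317738527]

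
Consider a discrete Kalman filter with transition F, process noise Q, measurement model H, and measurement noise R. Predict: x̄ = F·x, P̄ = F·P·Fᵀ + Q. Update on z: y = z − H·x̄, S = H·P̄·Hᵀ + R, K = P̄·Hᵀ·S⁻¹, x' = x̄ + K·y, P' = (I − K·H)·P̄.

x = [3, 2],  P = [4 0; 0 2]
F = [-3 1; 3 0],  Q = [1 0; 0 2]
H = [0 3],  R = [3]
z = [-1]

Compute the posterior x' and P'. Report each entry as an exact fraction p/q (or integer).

x̄ = F·x = [-7, 9]
P̄ = F·P·Fᵀ + Q = [39 -36; -36 38]
y = z − H·x̄ = [-28]
S = H·P̄·Hᵀ + R = [345]
K = P̄·Hᵀ·S⁻¹ = [-36/115; 38/115]
x' = x̄ + K·y = [203/115, -29/115]
P' = (I − K·H)·P̄ = [597/115 -36/115; -36/115 38/115]

x' = [203/115, -29/115]
P' = [597/115 -36/115; -36/115 38/115]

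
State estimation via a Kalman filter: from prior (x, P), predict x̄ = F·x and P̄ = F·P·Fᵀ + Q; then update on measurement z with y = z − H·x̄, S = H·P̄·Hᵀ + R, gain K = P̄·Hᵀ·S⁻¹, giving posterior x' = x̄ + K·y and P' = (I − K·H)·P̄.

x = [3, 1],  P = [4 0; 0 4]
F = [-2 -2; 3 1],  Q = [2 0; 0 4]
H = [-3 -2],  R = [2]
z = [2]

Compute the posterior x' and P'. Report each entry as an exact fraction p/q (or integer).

x̄ = F·x = [-8, 10]
P̄ = F·P·Fᵀ + Q = [34 -32; -32 44]
y = z − H·x̄ = [-2]
S = H·P̄·Hᵀ + R = [100]
K = P̄·Hᵀ·S⁻¹ = [-19/50; 2/25]
x' = x̄ + K·y = [-181/25, 246/25]
P' = (I − K·H)·P̄ = [489/25 -724/25; -724/25 1084/25]

x' = [-181/25, 246/25]
P' = [489/25 -724/25; -724/25 1084/25]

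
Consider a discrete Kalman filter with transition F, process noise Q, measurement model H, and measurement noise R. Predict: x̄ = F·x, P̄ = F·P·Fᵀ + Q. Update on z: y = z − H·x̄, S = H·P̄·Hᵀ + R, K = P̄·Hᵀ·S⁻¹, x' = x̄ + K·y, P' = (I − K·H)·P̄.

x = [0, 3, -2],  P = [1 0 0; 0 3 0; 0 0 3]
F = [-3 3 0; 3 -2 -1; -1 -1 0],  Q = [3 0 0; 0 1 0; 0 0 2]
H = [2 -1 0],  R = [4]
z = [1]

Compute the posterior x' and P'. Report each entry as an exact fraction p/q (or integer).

x̄ = F·x = [9, -4, -3]
P̄ = F·P·Fᵀ + Q = [39 -27 -6; -27 25 3; -6 3 6]
y = z − H·x̄ = [-21]
S = H·P̄·Hᵀ + R = [293]
K = P̄·Hᵀ·S⁻¹ = [105/293; -79/293; -15/293]
x' = x̄ + K·y = [432/293, 487/293, -564/293]
P' = (I − K·H)·P̄ = [402/293 384/293 -183/293; 384/293 1084/293 -306/293; -183/293 -306/293 1533/293]

x' = [432/293, 487/293, -564/293]
P' = [402/293 384/293 -183/293; 384/293 1084/293 -306/293; -183/293 -306/293 1533/293]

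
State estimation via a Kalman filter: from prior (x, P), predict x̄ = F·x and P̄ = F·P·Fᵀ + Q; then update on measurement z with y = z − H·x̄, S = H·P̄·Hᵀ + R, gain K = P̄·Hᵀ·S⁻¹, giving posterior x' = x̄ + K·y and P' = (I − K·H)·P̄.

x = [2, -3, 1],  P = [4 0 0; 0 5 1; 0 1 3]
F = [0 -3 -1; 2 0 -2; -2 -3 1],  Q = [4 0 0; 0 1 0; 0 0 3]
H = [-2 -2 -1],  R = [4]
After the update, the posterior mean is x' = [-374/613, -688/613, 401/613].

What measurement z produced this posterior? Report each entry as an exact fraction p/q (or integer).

z = [3]

x̄ = F·x = [8, 2, 6]
P̄ = F·P·Fᵀ + Q = [58 12 42; 12 29 -16; 42 -16 61]
S = H·P̄·Hᵀ + R = [613]
K = P̄·Hᵀ·S⁻¹ = [-182/613; -66/613; -113/613]
x' − x̄ = [-5278/613, -1914/613, -3277/613] = K·y
y = (KᵀK)⁻¹·Kᵀ·(x' − x̄) = [29]
z = y + H·x̄ = [29] + [-26] = [3]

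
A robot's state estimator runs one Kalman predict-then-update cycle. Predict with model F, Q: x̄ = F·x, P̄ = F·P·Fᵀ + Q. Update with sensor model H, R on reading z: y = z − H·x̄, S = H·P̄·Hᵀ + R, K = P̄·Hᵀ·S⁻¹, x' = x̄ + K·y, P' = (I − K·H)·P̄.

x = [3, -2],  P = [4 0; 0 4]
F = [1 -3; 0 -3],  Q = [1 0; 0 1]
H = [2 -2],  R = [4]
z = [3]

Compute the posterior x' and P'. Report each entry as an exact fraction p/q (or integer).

x' = [111/14, 87/14]
P' = [262/7 257/7; 257/7 258/7]

x̄ = F·x = [9, 6]
P̄ = F·P·Fᵀ + Q = [41 36; 36 37]
y = z − H·x̄ = [-3]
S = H·P̄·Hᵀ + R = [28]
K = P̄·Hᵀ·S⁻¹ = [5/14; -1/14]
x' = x̄ + K·y = [111/14, 87/14]
P' = (I − K·H)·P̄ = [262/7 257/7; 257/7 258/7]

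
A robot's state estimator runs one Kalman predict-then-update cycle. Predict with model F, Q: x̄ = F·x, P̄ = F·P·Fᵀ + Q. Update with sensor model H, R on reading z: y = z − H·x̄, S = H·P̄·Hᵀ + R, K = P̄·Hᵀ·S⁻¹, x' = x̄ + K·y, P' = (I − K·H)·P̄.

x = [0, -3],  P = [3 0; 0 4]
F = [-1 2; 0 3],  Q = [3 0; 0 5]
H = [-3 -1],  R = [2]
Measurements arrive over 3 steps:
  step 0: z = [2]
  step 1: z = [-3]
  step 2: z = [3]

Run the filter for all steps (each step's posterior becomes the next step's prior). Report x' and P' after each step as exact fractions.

step 0: x̄ = F·x = [-6, -9]
step 0: P̄ = F·P·Fᵀ + Q = [22 24; 24 41]
step 0: y = z − H·x̄ = [-25]
step 0: S = H·P̄·Hᵀ + R = [385]
step 0: K = P̄·Hᵀ·S⁻¹ = [-18/77; -113/385]
step 0: x' = x̄ + K·y = [-12/77, -128/77]
step 0: P' = (I − K·H)·P̄ = [74/77 -186/77; -186/77 3016/385]
step 1: x̄ = F·x = [-244/77, -384/77]
step 1: P̄ = F·P·Fᵀ + Q = [17309/385 20886/385; 20886/385 29069/385]
step 1: y = z − H·x̄ = [-1347/77]
step 1: S = H·P̄·Hᵀ + R = [310936/385]
step 1: K = P̄·Hᵀ·S⁻¹ = [-72813/310936; -91727/310936]
step 1: x' = x̄ + K·y = [288451/310936, 53985/310936]
step 1: P' = (I − K·H)·P̄ = [208463/310936 -479763/310936; -479763/310936 1622743/310936]
step 2: x̄ = F·x = [-180481/310936, 161955/310936]
step 2: P̄ = F·P·Fᵀ + Q = [9551295/310936 11175747/310936; 11175747/310936 16159367/310936]
step 2: y = z − H·x̄ = [69165/38867]
step 2: S = H·P̄·Hᵀ + R = [21224672/38867]
step 2: K = P̄·Hᵀ·S⁻¹ = [-311169/1326542; -3105413/10612336]
step 2: x' = x̄ + K·y = [-5294873/5306168, 1395/10612336]
step 2: P' = (I − K·H)·P̄ = [3556323/5306168 -8179617/5306168; -8179617/5306168 3455533/663271]

step 0: x' = [-12/77, -128/77], P' = [74/77 -186/77; -186/77 3016/385]
step 1: x' = [288451/310936, 53985/310936], P' = [208463/310936 -479763/310936; -479763/310936 1622743/310936]
step 2: x' = [-5294873/5306168, 1395/10612336], P' = [3556323/5306168 -8179617/5306168; -8179617/5306168 3455533/663271]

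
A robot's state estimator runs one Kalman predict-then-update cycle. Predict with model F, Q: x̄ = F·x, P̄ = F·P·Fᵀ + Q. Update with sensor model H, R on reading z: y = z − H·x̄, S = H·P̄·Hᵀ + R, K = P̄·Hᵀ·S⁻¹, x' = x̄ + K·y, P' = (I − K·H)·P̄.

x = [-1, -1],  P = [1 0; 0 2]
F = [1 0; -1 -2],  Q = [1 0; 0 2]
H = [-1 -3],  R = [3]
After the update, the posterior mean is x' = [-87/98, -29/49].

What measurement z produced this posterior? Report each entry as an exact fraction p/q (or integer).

x̄ = F·x = [-1, 3]
P̄ = F·P·Fᵀ + Q = [2 -1; -1 11]
S = H·P̄·Hᵀ + R = [98]
K = P̄·Hᵀ·S⁻¹ = [1/98; -16/49]
x' − x̄ = [11/98, -176/49] = K·y
y = (KᵀK)⁻¹·Kᵀ·(x' − x̄) = [11]
z = y + H·x̄ = [11] + [-8] = [3]

z = [3]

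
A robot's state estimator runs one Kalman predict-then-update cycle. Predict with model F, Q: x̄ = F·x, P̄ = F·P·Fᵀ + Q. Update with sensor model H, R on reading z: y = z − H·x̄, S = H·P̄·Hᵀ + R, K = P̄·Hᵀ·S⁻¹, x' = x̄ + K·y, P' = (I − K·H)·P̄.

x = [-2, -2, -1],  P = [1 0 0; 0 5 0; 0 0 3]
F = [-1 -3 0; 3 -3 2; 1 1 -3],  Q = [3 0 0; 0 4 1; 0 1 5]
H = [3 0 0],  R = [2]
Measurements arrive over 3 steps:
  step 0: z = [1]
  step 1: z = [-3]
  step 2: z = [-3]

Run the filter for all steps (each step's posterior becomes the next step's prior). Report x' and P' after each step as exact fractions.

step 0: x̄ = F·x = [8, -2, -1]
step 0: P̄ = F·P·Fᵀ + Q = [49 42 -16; 42 70 -29; -16 -29 38]
step 0: y = z − H·x̄ = [-23]
step 0: S = H·P̄·Hᵀ + R = [443]
step 0: K = P̄·Hᵀ·S⁻¹ = [147/443; 126/443; -48/443]
step 0: x' = x̄ + K·y = [163/443, -3784/443, 661/443]
step 0: P' = (I − K·H)·P̄ = [98/443 84/443 -32/443; 84/443 15134/443 -6799/443; -32/443 -6799/443 14530/443]
step 1: x̄ = F·x = [11189/443, 13163/443, -5604/443]
step 1: P̄ = F·P·Fᵀ + Q = [138137/443 176266/443 -107123/443; 176266/443 276672/443 -206410/443; -107123/443 -206410/443 189371/443]
step 1: y = z − H·x̄ = [-34896/443]
step 1: S = H·P̄·Hᵀ + R = [1244119/443]
step 1: K = P̄·Hᵀ·S⁻¹ = [414411/1244119; 528798/1244119; -321369/1244119]
step 1: x' = x̄ + K·y = [-1220855/1244119, -4687577/1244119, 9576636/1244119]
step 1: P' = (I − K·H)·P̄ = [276274/1244119 352532/1244119 -214246/1244119; 352532/1244119 145791348/1244119 -196070696/1244119; -214246/1244119 -196070696/1244119 298695316/1244119]
step 2: x̄ = F·x = [15283586/1244119, 29553438/1244119, -34638340/1244119]
step 2: P̄ = F·P·Fᵀ + Q = [1318245955/1244119 2486030786/1244119 -2204339448/1244119; 2486030786/1244119 4858298162/1244119 -4382750933/1244119; -2204339448/1244119 -4382750933/1244119 4018960777/1244119]
step 2: y = z − H·x̄ = [-49583115/1244119]
step 2: S = H·P̄·Hᵀ + R = [11866701833/1244119]
step 2: K = P̄·Hᵀ·S⁻¹ = [3954737865/11866701833; 7458092358/11866701833; -6613018344/11866701833]
step 2: x' = x̄ + K·y = [-11833646423/11866701833, -15347096364/11866701833, -66833481140/11866701833]
step 2: P' = (I − K·H)·P̄ = [2636491910/11866701833 4972061572/11866701833 -4408678896/11866701833; 4972061572/11866701833 1630739570578/11866701833 -2160803713723/11866701833; -4408678896/11866701833 -2160803713723/11866701833 3182812577495/11866701833]

step 0: x' = [163/443, -3784/443, 661/443], P' = [98/443 84/443 -32/443; 84/443 15134/443 -6799/443; -32/443 -6799/443 14530/443]
step 1: x' = [-1220855/1244119, -4687577/1244119, 9576636/1244119], P' = [276274/1244119 352532/1244119 -214246/1244119; 352532/1244119 145791348/1244119 -196070696/1244119; -214246/1244119 -196070696/1244119 298695316/1244119]
step 2: x' = [-11833646423/11866701833, -15347096364/11866701833, -66833481140/11866701833], P' = [2636491910/11866701833 4972061572/11866701833 -4408678896/11866701833; 4972061572/11866701833 1630739570578/11866701833 -2160803713723/11866701833; -4408678896/11866701833 -2160803713723/11866701833 3182812577495/11866701833]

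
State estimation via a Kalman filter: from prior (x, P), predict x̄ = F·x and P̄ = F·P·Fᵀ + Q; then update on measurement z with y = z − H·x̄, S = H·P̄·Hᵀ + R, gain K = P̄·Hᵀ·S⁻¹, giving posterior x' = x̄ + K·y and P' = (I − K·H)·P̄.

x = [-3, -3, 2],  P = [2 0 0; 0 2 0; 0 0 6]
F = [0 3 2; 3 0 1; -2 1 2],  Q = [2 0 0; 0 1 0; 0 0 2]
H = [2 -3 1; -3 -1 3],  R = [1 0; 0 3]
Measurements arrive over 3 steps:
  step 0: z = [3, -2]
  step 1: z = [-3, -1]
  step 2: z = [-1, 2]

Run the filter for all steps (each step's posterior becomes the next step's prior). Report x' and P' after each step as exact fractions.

step 0: x̄ = F·x = [-5, -7, 7]
step 0: P̄ = F·P·Fᵀ + Q = [44 12 30; 12 25 0; 30 0 36]
step 0: y = z − H·x̄ = [-15, -45]
step 0: S = H·P̄·Hᵀ + R = [414 93; 93 280]
step 0: K = P̄·Hᵀ·S⁻¹ = [27982/107271 -9994/35757; -2869/35757 -2279/11919; 8402/35757 -164/11919]
step 0: x' = x̄ + K·y = [131035/35757, 33467/11919, 48803/11919]
step 0: P' = (I − K·H)·P̄ = [806372/107271 295144/35757 357178/35757; 295144/35757 110183/11919 132830/11919; 357178/35757 132830/11919 163172/11919]
step 1: x̄ = F·x = [198007/11919, 59946/3973, 131149/35757]
step 1: P̄ = F·P·Fᵀ + Q = [3262133/11919 774874/3973 2938055/35757; 774874/3973 565273/3973 692974/11919; 2938055/35757 692974/11919 2973749/107271]
step 1: y = z − H·x̄ = [192080/35757, 630791/11919]
step 1: S = H·P̄·Hᵀ + R = [4656035/107271 -3640267/35757; -3640267/35757 26226080/11919]
step 1: K = P̄·Hᵀ·S⁻¹ = [109792194/480692051 -3097939275/9133148969; -52300263/480692051 -2341188776/9133148969; 91783994/480692051 -838608579/9133148969]
step 1: x' = x̄ + K·y = [-145767854/1304735567, 1223290742/1304735567, -216498494/1304735567]
step 1: P' = (I − K·H)·P̄ = [22750704643/9133148969 23650546113/9133148969 27536280739/9133148969; 23650546113/9133148969 26101557960/9133148969 30009876657/9133148969; 27536280739/9133148969 30009876657/9133148969 36700964379/9133148969]
step 2: x̄ = F·x = [3236875238/1304735567, -653802056/1304735567, 1081829462/1304735567]
step 2: P̄ = F·P·Fᵀ + Q = [760102696978/9133148969 541504158180/9133148969 213139145018/9133148969; 541504158180/9133148969 415808139569/9133148969 148004338852/9133148969; 213139145018/9133148969 148004338852/9133148969 87321608250/9133148969]
step 2: y = z − H·x̄ = [-10821721673/1304735567, 8420806406/1304735567]
step 2: S = H·P̄·Hᵀ + R = [345619450052/9133148969 -101323784617/9133148969; -101323784617/9133148969 6594520639172/9133148969]
step 2: K = P̄·Hᵀ·S⁻¹ = [54369724474012/248427798017895 -81379469589118/248427798017895; -9853178467663/82809266005965 -20196679803353/82809266005965; 44415222221732/248427798017895 -19112502836558/248427798017895]
step 2: x' = x̄ + K·y = [-359862188606522/248427798017895, -90121590183577/82809266005965, -285755487627682/248427798017895]
step 2: P' = (I − K·H)·P̄ = [581545043913838/248427798017895 201110742209798/82809266005965 701276316534518/248427798017895; 201110742209798/82809266005965 74123590661713/27603088668655 255037653068158/82809266005965; 701276316534518/248427798017895 255037653068158/82809266005965 937201466766118/248427798017895]

step 0: x' = [131035/35757, 33467/11919, 48803/11919], P' = [806372/107271 295144/35757 357178/35757; 295144/35757 110183/11919 132830/11919; 357178/35757 132830/11919 163172/11919]
step 1: x' = [-145767854/1304735567, 1223290742/1304735567, -216498494/1304735567], P' = [22750704643/9133148969 23650546113/9133148969 27536280739/9133148969; 23650546113/9133148969 26101557960/9133148969 30009876657/9133148969; 27536280739/9133148969 30009876657/9133148969 36700964379/9133148969]
step 2: x' = [-359862188606522/248427798017895, -90121590183577/82809266005965, -285755487627682/248427798017895], P' = [581545043913838/248427798017895 201110742209798/82809266005965 701276316534518/248427798017895; 201110742209798/82809266005965 74123590661713/27603088668655 255037653068158/82809266005965; 701276316534518/248427798017895 255037653068158/82809266005965 937201466766118/248427798017895]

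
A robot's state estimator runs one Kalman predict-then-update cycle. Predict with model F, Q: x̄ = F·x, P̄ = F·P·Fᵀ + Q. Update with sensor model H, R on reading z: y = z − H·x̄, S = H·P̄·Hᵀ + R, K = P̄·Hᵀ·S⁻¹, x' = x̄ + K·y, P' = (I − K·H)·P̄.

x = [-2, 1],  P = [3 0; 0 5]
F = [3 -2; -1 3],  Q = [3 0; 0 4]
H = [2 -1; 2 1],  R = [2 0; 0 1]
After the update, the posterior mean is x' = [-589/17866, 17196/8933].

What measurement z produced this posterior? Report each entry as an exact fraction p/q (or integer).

x̄ = F·x = [-8, 5]
P̄ = F·P·Fᵀ + Q = [50 -39; -39 52]
S = H·P̄·Hᵀ + R = [410 148; 148 97]
K = P̄·Hᵀ·S⁻¹ = [4455/17866 2219/8933; -4381/8933 4290/8933]
x' − x̄ = [142339/17866, -27469/8933] = K·y
y = (KᵀK)⁻¹·Kᵀ·(x' − x̄) = [19, 13]
z = y + H·x̄ = [19, 13] + [-21, -11] = [-2, 2]

z = [-2, 2]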